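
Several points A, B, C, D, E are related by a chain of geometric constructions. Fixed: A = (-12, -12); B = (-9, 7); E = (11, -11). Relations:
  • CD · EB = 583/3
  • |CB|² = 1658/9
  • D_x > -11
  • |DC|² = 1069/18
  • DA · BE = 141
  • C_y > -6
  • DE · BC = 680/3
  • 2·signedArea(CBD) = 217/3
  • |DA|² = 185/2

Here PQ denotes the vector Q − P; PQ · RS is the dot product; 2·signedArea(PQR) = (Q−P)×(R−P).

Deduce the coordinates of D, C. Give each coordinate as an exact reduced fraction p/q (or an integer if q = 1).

1. D_x = -21/2  [line -20·x + 18·y + -165 = 0 ∩ |DA|² = 185/2]
2. D_y = -5/2  [line -20·x + 18·y + -165 = 0 ∩ |DA|² = 185/2]
   → D = (-21/2, -5/2)
3. C_x = -10/3  [DE · BC = 680/3 ∩ 2·signedArea(CBD) = 217/3]
4. C_y = -16/3  [DE · BC = 680/3 ∩ 2·signedArea(CBD) = 217/3]
   → C = (-10/3, -16/3)

C = (-10/3, -16/3)
D = (-21/2, -5/2)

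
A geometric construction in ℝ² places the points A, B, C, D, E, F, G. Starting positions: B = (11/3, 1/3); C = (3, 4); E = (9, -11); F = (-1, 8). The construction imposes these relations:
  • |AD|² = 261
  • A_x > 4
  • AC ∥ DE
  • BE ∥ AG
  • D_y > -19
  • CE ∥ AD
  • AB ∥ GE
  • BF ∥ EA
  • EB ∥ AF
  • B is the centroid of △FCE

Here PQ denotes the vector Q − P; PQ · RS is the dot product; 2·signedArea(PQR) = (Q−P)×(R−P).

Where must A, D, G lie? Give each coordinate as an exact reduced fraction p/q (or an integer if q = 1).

1. A_x = 13/3  [EB ∥ AF ∩ BF ∥ EA]
2. A_y = -10/3  [EB ∥ AF ∩ BF ∥ EA]
   → A = (13/3, -10/3)
3. D_x = 31/3  [AC ∥ DE ∩ CE ∥ AD]
4. D_y = -55/3  [AC ∥ DE ∩ CE ∥ AD]
   → D = (31/3, -55/3)
5. G_x = 29/3  [AB ∥ GE ∩ BE ∥ AG]
6. G_y = -44/3  [AB ∥ GE ∩ BE ∥ AG]
   → G = (29/3, -44/3)

A = (13/3, -10/3)
D = (31/3, -55/3)
G = (29/3, -44/3)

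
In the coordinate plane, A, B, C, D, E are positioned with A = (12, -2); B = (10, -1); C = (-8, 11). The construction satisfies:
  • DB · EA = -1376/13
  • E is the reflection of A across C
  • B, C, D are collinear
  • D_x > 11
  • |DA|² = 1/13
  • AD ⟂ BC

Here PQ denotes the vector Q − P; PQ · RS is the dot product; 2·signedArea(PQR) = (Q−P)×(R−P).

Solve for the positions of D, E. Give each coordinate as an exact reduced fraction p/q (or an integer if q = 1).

1. D_x = 154/13  [B, C, D are collinear ∩ AD ⟂ BC]
2. D_y = -29/13  [B, C, D are collinear ∩ AD ⟂ BC]
   → D = (154/13, -29/13)
3. E_x = -28  [E is the reflection of A across C]
4. E_y = 24  [E is the reflection of A across C]
   → E = (-28, 24)

D = (154/13, -29/13)
E = (-28, 24)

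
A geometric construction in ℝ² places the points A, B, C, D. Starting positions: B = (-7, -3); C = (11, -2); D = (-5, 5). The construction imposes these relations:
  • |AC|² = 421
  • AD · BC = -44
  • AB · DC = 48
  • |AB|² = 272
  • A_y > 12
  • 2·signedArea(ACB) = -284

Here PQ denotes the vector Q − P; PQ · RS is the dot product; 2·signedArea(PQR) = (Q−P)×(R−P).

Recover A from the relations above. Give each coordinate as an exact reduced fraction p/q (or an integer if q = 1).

A = (-3, 13)

1. A_x = -3  [AB · DC = 48 ∩ AD · BC = -44]
2. A_y = 13  [AB · DC = 48 ∩ AD · BC = -44]
   → A = (-3, 13)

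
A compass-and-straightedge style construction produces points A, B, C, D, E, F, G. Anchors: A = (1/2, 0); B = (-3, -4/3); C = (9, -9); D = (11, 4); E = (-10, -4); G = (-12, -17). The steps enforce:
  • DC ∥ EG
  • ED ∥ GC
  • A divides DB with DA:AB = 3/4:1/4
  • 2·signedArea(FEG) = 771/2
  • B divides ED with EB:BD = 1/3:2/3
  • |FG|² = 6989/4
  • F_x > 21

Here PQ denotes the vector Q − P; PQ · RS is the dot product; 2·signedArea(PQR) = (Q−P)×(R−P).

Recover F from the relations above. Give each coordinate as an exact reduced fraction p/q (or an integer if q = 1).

1. F_x = 43/2  [line 13·x + -2·y + -527/2 = 0 ∩ |FG|² = 6989/4]
2. F_y = 8  [line 13·x + -2·y + -527/2 = 0 ∩ |FG|² = 6989/4]
   → F = (43/2, 8)

F = (43/2, 8)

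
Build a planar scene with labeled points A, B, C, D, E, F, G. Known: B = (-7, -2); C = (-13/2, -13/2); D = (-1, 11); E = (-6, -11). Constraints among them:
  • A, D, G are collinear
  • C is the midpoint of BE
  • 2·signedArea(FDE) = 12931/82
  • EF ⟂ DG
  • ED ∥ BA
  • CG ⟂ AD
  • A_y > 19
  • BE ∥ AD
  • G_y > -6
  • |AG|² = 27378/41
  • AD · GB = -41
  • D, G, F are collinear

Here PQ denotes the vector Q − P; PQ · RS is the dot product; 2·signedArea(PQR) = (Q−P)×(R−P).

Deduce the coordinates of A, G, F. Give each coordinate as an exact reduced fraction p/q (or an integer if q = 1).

A = (-2, 20)
F = (111/82, -835/82)
G = (35/41, -233/41)

1. A_x = -2  [BE ∥ AD ∩ ED ∥ BA]
2. A_y = 20  [BE ∥ AD ∩ ED ∥ BA]
   → A = (-2, 20)
3. G_x = 35/41  [A, D, G are collinear ∩ CG ⟂ AD]
4. G_y = -233/41  [A, D, G are collinear ∩ CG ⟂ AD]
   → G = (35/41, -233/41)
5. F_x = 111/82  [D, G, F are collinear ∩ EF ⟂ DG]
6. F_y = -835/82  [D, G, F are collinear ∩ EF ⟂ DG]
   → F = (111/82, -835/82)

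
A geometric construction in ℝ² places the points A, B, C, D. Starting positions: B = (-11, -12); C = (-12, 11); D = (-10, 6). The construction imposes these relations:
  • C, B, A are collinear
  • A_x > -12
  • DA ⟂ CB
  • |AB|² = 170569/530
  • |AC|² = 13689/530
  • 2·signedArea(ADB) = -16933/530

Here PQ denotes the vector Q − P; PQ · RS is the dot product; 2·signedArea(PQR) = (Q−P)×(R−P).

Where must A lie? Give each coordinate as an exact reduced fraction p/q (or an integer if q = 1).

A = (-6243/530, 3139/530)

1. A_x = -6243/530  [C, B, A are collinear ∩ DA ⟂ CB]
2. A_y = 3139/530  [C, B, A are collinear ∩ DA ⟂ CB]
   → A = (-6243/530, 3139/530)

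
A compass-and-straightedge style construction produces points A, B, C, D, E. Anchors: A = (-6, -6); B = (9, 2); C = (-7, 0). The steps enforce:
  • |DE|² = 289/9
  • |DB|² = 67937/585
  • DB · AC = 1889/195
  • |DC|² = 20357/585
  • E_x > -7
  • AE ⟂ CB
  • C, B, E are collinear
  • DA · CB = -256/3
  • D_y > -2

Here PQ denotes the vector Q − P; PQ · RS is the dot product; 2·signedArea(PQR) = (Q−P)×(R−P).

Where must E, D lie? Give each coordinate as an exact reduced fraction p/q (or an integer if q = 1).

D = (-244/195, -86/65)
E = (-439/65, 2/65)

1. E_x = -439/65  [C, B, E are collinear ∩ AE ⟂ CB]
2. E_y = 2/65  [C, B, E are collinear ∩ AE ⟂ CB]
   → E = (-439/65, 2/65)
3. D_x = -244/195  [DB · AC = 1889/195 ∩ DA · CB = -256/3]
4. D_y = -86/65  [DB · AC = 1889/195 ∩ DA · CB = -256/3]
   → D = (-244/195, -86/65)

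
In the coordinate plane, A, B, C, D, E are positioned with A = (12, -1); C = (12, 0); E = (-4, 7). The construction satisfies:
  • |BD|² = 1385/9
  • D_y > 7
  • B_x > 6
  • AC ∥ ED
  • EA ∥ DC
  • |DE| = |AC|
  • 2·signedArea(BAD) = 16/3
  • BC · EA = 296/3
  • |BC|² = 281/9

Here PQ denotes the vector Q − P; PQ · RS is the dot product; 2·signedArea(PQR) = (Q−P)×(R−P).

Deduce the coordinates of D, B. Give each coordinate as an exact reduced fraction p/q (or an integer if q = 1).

1. D_x = -4  [EA ∥ DC ∩ AC ∥ ED]
2. D_y = 8  [EA ∥ DC ∩ AC ∥ ED]
   → D = (-4, 8)
3. B_x = 20/3  [2·signedArea(BAD) = 16/3 ∩ BC · EA = 296/3]
4. B_y = 5/3  [2·signedArea(BAD) = 16/3 ∩ BC · EA = 296/3]
   → B = (20/3, 5/3)

B = (20/3, 5/3)
D = (-4, 8)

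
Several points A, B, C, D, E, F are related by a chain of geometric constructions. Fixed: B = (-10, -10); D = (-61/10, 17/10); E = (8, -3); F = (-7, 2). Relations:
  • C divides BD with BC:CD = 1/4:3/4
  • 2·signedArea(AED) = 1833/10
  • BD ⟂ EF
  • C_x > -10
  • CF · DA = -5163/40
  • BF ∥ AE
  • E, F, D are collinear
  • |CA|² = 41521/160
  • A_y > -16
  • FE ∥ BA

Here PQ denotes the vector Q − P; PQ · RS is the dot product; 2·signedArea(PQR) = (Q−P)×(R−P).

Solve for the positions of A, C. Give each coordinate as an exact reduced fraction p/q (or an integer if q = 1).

1. A_x = 5  [BF ∥ AE ∩ FE ∥ BA]
2. A_y = -15  [BF ∥ AE ∩ FE ∥ BA]
   → A = (5, -15)
3. C_x = -361/40  [C divides BD with BC:CD = 1/4:3/4]
4. C_y = -283/40  [C divides BD with BC:CD = 1/4:3/4]
   → C = (-361/40, -283/40)

A = (5, -15)
C = (-361/40, -283/40)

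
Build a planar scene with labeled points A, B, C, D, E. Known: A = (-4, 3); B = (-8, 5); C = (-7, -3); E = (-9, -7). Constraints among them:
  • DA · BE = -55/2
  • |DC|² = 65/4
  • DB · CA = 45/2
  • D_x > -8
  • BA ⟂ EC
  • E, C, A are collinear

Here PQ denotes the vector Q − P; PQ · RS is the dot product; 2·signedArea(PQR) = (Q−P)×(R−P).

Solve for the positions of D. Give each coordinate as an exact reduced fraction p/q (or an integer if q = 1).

D = (-15/2, 1)

1. D_x = -15/2  [DA · BE = -55/2 ∩ DB · CA = 45/2]
2. D_y = 1  [DA · BE = -55/2 ∩ DB · CA = 45/2]
   → D = (-15/2, 1)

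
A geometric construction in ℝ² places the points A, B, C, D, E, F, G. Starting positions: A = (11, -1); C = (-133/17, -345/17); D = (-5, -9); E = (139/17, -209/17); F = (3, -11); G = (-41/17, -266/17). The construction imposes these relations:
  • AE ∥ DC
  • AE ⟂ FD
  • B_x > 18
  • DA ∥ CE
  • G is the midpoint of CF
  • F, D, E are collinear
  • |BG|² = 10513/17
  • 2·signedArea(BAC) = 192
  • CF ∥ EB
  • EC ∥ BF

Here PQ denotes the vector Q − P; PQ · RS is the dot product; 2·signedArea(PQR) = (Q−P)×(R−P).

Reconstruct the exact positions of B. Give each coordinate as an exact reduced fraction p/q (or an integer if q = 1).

B = (19, -3)

1. B_x = 19  [EC ∥ BF ∩ CF ∥ EB]
2. B_y = -3  [EC ∥ BF ∩ CF ∥ EB]
   → B = (19, -3)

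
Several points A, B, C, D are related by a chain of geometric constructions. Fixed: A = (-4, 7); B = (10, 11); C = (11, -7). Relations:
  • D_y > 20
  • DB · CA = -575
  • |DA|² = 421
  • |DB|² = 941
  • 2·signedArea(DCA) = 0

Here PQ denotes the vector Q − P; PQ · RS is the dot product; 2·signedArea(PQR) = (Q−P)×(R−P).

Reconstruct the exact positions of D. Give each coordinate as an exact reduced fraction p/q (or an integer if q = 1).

1. D_x = -19  [2·signedArea(DCA) = 0 ∩ DB · CA = -575]
2. D_y = 21  [2·signedArea(DCA) = 0 ∩ DB · CA = -575]
   → D = (-19, 21)

D = (-19, 21)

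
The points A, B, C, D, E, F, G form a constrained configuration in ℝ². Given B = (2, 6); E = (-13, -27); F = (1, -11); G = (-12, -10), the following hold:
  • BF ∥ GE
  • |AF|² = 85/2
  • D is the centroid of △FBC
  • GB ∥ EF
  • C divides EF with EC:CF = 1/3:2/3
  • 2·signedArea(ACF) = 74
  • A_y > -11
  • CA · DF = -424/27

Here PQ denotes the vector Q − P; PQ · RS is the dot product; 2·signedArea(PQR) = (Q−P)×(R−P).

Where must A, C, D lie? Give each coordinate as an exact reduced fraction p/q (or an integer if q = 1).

1. C_x = -25/3  [C divides EF with EC:CF = 1/3:2/3]
2. C_y = -65/3  [C divides EF with EC:CF = 1/3:2/3]
   → C = (-25/3, -65/3)
3. D_x = -16/9  [D is the centroid of △FBC]
4. D_y = -80/9  [D is the centroid of △FBC]
   → D = (-16/9, -80/9)
5. A_x = -11/2  [2·signedArea(ACF) = 74 ∩ CA · DF = -424/27]
6. A_y = -21/2  [2·signedArea(ACF) = 74 ∩ CA · DF = -424/27]
   → A = (-11/2, -21/2)

A = (-11/2, -21/2)
C = (-25/3, -65/3)
D = (-16/9, -80/9)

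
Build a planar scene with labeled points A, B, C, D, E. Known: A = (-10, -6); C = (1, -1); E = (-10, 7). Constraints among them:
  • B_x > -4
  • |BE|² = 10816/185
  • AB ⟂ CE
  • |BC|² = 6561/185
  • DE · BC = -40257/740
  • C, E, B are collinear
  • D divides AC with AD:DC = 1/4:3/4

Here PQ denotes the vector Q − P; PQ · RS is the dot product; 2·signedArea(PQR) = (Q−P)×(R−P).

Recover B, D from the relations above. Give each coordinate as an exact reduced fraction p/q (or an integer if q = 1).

B = (-706/185, 463/185)
D = (-29/4, -19/4)

1. B_x = -706/185  [C, E, B are collinear ∩ AB ⟂ CE]
2. B_y = 463/185  [C, E, B are collinear ∩ AB ⟂ CE]
   → B = (-706/185, 463/185)
3. D_x = -29/4  [D divides AC with AD:DC = 1/4:3/4]
4. D_y = -19/4  [D divides AC with AD:DC = 1/4:3/4]
   → D = (-29/4, -19/4)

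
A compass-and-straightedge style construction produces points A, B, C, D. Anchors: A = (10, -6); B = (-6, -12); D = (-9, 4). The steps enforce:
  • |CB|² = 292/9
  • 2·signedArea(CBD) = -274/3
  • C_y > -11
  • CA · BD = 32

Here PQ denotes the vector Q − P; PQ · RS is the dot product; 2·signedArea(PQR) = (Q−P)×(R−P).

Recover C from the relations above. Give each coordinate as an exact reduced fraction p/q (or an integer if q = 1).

1. C_x = -2/3  [2·signedArea(CBD) = -274/3 ∩ CA · BD = 32]
2. C_y = -10  [2·signedArea(CBD) = -274/3 ∩ CA · BD = 32]
   → C = (-2/3, -10)

C = (-2/3, -10)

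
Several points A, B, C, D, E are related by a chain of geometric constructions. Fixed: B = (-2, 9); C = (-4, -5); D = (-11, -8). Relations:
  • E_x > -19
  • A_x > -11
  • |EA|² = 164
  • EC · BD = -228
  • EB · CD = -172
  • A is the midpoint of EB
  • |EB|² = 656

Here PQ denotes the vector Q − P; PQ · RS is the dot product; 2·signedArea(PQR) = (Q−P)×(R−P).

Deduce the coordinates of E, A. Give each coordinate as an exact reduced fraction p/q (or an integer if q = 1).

1. E_x = -18  [EC · BD = -228 ∩ EB · CD = -172]
2. E_y = -11  [EC · BD = -228 ∩ EB · CD = -172]
   → E = (-18, -11)
3. A_x = -10  [A is the midpoint of EB]
4. A_y = -1  [A is the midpoint of EB]
   → A = (-10, -1)

A = (-10, -1)
E = (-18, -11)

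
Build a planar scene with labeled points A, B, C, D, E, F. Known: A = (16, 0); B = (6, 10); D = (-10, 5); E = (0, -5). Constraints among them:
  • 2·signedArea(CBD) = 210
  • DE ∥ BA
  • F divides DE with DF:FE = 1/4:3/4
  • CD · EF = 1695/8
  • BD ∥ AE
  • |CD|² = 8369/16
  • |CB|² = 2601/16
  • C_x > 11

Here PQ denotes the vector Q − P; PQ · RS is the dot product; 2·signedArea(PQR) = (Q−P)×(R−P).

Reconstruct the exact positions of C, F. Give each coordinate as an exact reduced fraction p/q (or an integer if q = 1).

1. C_x = 12  [line 5·x + -16·y + -80 = 0 ∩ |CB|² = 2601/16]
2. C_y = -5/4  [line 5·x + -16·y + -80 = 0 ∩ |CB|² = 2601/16]
   → C = (12, -5/4)
3. F_x = -15/2  [CD · EF = 1695/8 ∩ F divides DE with DF:FE = 1/4:3/4]
4. F_y = 5/2  [CD · EF = 1695/8 ∩ F divides DE with DF:FE = 1/4:3/4]
   → F = (-15/2, 5/2)

C = (12, -5/4)
F = (-15/2, 5/2)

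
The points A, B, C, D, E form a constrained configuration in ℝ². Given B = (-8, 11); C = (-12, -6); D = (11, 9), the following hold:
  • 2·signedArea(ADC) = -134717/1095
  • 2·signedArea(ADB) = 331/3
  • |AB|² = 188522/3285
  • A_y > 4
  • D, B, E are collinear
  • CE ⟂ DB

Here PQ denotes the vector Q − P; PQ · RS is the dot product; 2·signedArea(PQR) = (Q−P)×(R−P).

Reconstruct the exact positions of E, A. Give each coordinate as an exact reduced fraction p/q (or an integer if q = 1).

1. E_x = -3718/365  [D, B, E are collinear ∩ CE ⟂ DB]
2. E_y = 4099/365  [D, B, E are collinear ∩ CE ⟂ DB]
   → E = (-3718/365, 4099/365)
3. A_x = -1361/365  [2·signedArea(ADB) = 331/3 ∩ 2·signedArea(ADC) = -134717/1095]
4. A_y = 5194/1095  [2·signedArea(ADB) = 331/3 ∩ 2·signedArea(ADC) = -134717/1095]
   → A = (-1361/365, 5194/1095)

A = (-1361/365, 5194/1095)
E = (-3718/365, 4099/365)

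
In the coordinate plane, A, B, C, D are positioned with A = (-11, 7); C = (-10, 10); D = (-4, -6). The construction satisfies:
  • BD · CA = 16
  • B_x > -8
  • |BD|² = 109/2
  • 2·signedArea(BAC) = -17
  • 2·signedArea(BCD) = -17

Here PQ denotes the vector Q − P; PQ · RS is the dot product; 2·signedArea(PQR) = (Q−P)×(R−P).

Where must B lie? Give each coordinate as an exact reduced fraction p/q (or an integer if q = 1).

1. B_x = -15/2  [2·signedArea(BAC) = -17 ∩ BD · CA = 16]
2. B_y = 1/2  [2·signedArea(BAC) = -17 ∩ BD · CA = 16]
   → B = (-15/2, 1/2)

B = (-15/2, 1/2)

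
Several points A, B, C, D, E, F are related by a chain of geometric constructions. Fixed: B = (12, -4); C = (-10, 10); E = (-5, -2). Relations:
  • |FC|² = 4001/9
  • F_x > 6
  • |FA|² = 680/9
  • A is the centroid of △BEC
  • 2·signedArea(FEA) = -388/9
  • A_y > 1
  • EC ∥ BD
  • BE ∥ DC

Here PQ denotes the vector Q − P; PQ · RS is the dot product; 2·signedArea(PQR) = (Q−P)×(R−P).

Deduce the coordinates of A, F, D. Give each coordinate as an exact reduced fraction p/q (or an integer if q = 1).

A = (-1, 4/3)
D = (7, 8)
F = (19/3, -10/3)

1. A_x = -1  [A is the centroid of △BEC]
2. A_y = 4/3  [A is the centroid of △BEC]
   → A = (-1, 4/3)
3. F_x = 19/3  [line -10/3·x + 4·y + 310/9 = 0 ∩ |FC|² = 4001/9]
4. F_y = -10/3  [line -10/3·x + 4·y + 310/9 = 0 ∩ |FC|² = 4001/9]
   → F = (19/3, -10/3)
5. D_x = 7  [BE ∥ DC ∩ EC ∥ BD]
6. D_y = 8  [BE ∥ DC ∩ EC ∥ BD]
   → D = (7, 8)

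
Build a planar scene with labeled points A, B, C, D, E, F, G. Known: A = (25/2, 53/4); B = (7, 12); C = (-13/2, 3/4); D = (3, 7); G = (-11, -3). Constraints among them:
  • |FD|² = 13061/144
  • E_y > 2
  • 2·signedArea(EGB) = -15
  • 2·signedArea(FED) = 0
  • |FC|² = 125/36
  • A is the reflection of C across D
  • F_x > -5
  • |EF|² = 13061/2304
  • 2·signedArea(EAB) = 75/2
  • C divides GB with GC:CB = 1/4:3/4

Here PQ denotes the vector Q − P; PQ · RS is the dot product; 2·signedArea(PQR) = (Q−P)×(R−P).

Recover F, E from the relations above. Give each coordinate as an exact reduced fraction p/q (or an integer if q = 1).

1. E_x = -23/8  [2·signedArea(EAB) = 75/2 ∩ 2·signedArea(EGB) = -15]
2. E_y = 47/16  [2·signedArea(EAB) = 75/2 ∩ 2·signedArea(EGB) = -15]
   → E = (-23/8, 47/16)
3. F_x = -29/6  [line -65/16·x + 47/8·y + -463/16 = 0 ∩ |FC|² = 125/36]
4. F_y = 19/12  [line -65/16·x + 47/8·y + -463/16 = 0 ∩ |FC|² = 125/36]
   → F = (-29/6, 19/12)

E = (-23/8, 47/16)
F = (-29/6, 19/12)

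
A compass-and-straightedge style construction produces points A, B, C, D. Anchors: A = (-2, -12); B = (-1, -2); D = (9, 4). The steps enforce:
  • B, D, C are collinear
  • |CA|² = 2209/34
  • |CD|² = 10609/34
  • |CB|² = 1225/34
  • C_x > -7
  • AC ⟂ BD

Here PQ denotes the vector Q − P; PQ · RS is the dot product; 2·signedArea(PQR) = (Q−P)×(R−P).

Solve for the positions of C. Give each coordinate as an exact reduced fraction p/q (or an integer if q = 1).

1. C_x = -209/34  [B, D, C are collinear ∩ AC ⟂ BD]
2. C_y = -173/34  [B, D, C are collinear ∩ AC ⟂ BD]
   → C = (-209/34, -173/34)

C = (-209/34, -173/34)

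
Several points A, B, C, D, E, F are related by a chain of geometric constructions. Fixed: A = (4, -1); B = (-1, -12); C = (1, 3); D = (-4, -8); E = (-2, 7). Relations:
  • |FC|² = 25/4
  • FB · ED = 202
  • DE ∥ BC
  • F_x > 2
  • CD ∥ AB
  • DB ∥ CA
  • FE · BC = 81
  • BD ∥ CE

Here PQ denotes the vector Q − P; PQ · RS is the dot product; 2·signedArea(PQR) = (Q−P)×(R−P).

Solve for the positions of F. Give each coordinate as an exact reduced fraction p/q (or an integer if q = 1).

F = (5/2, 1)

1. F_x = 5/2  [line 2·x + 15·y + -20 = 0 ∩ |FC|² = 25/4]
2. F_y = 1  [line 2·x + 15·y + -20 = 0 ∩ |FC|² = 25/4]
   → F = (5/2, 1)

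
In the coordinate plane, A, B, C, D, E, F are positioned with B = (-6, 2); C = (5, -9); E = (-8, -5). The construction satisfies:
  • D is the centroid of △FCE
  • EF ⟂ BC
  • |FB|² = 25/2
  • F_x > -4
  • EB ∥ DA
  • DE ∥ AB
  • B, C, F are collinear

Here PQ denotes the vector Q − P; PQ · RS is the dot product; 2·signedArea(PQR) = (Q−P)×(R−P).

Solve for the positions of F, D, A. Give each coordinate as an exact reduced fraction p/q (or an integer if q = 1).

A = (-1/6, 13/6)
D = (-13/6, -29/6)
F = (-7/2, -1/2)

1. F_x = -7/2  [B, C, F are collinear ∩ EF ⟂ BC]
2. F_y = -1/2  [B, C, F are collinear ∩ EF ⟂ BC]
   → F = (-7/2, -1/2)
3. D_x = -13/6  [D is the centroid of △FCE]
4. D_y = -29/6  [D is the centroid of △FCE]
   → D = (-13/6, -29/6)
5. A_x = -1/6  [DE ∥ AB ∩ EB ∥ DA]
6. A_y = 13/6  [DE ∥ AB ∩ EB ∥ DA]
   → A = (-1/6, 13/6)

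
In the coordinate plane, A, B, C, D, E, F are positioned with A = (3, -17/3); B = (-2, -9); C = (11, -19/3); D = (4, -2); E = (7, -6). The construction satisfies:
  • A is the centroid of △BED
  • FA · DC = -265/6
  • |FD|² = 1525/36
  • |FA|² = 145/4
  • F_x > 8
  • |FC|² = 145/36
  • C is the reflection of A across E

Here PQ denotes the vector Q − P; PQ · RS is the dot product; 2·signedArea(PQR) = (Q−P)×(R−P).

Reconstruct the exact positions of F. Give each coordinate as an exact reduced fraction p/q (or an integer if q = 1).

1. F_x = 9  [line -7·x + 13/3·y + 1615/18 = 0 ∩ |FA|² = 145/4]
2. F_y = -37/6  [line -7·x + 13/3·y + 1615/18 = 0 ∩ |FA|² = 145/4]
   → F = (9, -37/6)

F = (9, -37/6)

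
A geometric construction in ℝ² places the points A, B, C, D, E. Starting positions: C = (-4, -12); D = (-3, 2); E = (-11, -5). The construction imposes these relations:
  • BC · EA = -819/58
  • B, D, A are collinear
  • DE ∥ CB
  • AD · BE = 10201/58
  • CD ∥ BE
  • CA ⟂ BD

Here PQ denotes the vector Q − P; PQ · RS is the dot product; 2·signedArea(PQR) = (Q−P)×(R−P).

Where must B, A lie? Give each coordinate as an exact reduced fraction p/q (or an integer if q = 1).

1. B_x = -12  [CD ∥ BE ∩ DE ∥ CB]
2. B_y = -19  [CD ∥ BE ∩ DE ∥ CB]
   → B = (-12, -19)
3. A_x = -477/58  [B, D, A are collinear ∩ CA ⟂ BD]
4. A_y = -591/58  [B, D, A are collinear ∩ CA ⟂ BD]
   → A = (-477/58, -591/58)

A = (-477/58, -591/58)
B = (-12, -19)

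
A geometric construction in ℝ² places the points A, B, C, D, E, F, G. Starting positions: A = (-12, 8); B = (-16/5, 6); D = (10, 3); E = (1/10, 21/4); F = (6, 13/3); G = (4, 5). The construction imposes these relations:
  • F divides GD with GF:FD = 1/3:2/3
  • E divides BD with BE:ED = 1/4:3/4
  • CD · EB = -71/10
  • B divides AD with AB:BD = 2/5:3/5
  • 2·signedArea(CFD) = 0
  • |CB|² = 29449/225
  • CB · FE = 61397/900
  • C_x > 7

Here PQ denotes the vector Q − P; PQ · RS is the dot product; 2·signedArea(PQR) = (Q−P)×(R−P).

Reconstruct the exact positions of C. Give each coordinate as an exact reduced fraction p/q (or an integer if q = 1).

1. C_x = 8  [2·signedArea(CFD) = 0 ∩ CB · FE = 61397/900]
2. C_y = 11/3  [2·signedArea(CFD) = 0 ∩ CB · FE = 61397/900]
   → C = (8, 11/3)

C = (8, 11/3)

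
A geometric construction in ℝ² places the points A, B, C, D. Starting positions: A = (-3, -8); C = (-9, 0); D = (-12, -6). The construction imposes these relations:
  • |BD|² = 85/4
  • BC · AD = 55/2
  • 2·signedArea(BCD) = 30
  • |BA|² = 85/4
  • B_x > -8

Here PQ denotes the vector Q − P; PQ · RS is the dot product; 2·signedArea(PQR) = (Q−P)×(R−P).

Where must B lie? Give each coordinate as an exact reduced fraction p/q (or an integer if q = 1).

1. B_x = -15/2  [2·signedArea(BCD) = 30 ∩ BC · AD = 55/2]
2. B_y = -7  [2·signedArea(BCD) = 30 ∩ BC · AD = 55/2]
   → B = (-15/2, -7)

B = (-15/2, -7)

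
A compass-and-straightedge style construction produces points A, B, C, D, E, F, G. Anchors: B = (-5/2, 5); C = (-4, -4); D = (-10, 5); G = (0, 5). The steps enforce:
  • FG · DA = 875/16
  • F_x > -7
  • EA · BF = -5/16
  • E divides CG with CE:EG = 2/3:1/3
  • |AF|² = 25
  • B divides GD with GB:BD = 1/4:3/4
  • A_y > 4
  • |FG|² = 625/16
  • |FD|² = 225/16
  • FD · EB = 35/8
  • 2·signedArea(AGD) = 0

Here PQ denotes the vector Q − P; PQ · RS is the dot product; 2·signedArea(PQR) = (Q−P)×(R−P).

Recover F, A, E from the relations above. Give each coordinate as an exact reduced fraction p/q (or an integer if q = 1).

1. A_y = 5  [2·signedArea(AGD) = 0]
2. E_x = -4/3  [E divides CG with CE:EG = 2/3:1/3]
3. E_y = 2  [E divides CG with CE:EG = 2/3:1/3]
   → E = (-4/3, 2)
4. F_x = -25/4  [line 7/6·x + -3·y + 535/24 = 0 ∩ |FD|² = 225/16]
5. F_y = 5  [line 7/6·x + -3·y + 535/24 = 0 ∩ |FD|² = 225/16]
   → F = (-25/4, 5)
6. A_x = -5/4  [FG · DA = 875/16 ∩ 2·signedArea(AGD) = 0]
   → A = (-5/4, 5)
7. A_y = 5  [FG · DA = 875/16 ∩ 2·signedArea(AGD) = 0]
   → A = (-5/4, 5)

A = (-5/4, 5)
E = (-4/3, 2)
F = (-25/4, 5)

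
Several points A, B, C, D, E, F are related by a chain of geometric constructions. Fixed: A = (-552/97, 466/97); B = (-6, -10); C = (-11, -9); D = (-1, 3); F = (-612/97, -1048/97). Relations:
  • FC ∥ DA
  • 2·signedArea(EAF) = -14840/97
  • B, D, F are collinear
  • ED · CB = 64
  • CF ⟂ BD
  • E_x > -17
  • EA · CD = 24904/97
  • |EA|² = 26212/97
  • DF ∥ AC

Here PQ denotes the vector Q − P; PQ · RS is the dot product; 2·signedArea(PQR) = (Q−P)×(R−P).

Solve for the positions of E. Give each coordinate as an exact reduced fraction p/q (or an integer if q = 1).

1. E_x = -16  [EA · CD = 24904/97 ∩ 2·signedArea(EAF) = -14840/97]
2. E_y = -8  [EA · CD = 24904/97 ∩ 2·signedArea(EAF) = -14840/97]
   → E = (-16, -8)

E = (-16, -8)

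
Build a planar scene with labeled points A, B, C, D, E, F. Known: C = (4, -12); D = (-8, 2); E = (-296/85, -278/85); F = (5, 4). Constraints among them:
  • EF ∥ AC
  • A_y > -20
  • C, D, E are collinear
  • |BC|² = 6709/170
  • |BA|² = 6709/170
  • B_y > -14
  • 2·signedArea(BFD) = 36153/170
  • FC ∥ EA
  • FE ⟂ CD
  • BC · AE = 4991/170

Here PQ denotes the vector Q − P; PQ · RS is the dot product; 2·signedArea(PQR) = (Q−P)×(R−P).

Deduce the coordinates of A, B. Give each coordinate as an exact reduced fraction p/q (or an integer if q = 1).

A = (-381/85, -1638/85)
B = (-359/170, -2287/170)

1. A_x = -381/85  [EF ∥ AC ∩ FC ∥ EA]
2. A_y = -1638/85  [EF ∥ AC ∩ FC ∥ EA]
   → A = (-381/85, -1638/85)
3. B_x = -359/170  [2·signedArea(BFD) = 36153/170 ∩ BC · AE = 4991/170]
4. B_y = -2287/170  [2·signedArea(BFD) = 36153/170 ∩ BC · AE = 4991/170]
   → B = (-359/170, -2287/170)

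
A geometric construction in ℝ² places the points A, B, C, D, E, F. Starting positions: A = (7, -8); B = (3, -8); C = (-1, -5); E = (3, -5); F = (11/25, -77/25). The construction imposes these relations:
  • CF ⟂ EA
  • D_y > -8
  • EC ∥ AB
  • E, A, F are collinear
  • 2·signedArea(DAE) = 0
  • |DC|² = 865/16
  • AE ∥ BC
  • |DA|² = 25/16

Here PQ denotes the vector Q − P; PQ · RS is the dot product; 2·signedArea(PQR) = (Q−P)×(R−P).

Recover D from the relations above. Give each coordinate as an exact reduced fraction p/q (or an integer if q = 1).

D = (6, -29/4)

1. D_x = 6  [line -3·x + -4·y + -11 = 0 ∩ |DA|² = 25/16]
2. D_y = -29/4  [line -3·x + -4·y + -11 = 0 ∩ |DA|² = 25/16]
   → D = (6, -29/4)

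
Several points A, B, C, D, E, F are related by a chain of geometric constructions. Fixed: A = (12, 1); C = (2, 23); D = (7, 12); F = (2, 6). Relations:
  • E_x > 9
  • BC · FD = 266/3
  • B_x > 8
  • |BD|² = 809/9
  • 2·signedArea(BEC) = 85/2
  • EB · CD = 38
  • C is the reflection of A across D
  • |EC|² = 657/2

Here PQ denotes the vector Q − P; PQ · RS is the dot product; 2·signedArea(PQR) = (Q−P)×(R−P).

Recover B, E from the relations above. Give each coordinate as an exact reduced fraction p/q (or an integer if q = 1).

1. B_x = 26/3  [line -5·x + -6·y + 178/3 = 0 ∩ |BD|² = 809/9]
2. B_y = 8/3  [line -5·x + -6·y + 178/3 = 0 ∩ |BD|² = 809/9]
   → B = (26/3, 8/3)
3. E_x = 19/2  [EB · CD = 38 ∩ 2·signedArea(BEC) = 85/2]
4. E_y = 13/2  [EB · CD = 38 ∩ 2·signedArea(BEC) = 85/2]
   → E = (19/2, 13/2)

B = (26/3, 8/3)
E = (19/2, 13/2)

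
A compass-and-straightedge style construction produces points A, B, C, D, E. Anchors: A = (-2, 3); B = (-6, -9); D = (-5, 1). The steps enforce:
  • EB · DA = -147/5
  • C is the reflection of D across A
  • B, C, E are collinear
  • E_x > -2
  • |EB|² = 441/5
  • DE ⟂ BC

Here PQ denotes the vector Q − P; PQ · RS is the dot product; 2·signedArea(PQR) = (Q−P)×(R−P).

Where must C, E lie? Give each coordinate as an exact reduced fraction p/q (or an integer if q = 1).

1. C_x = 1  [C is the reflection of D across A]
2. C_y = 5  [C is the reflection of D across A]
   → C = (1, 5)
3. E_x = -9/5  [B, C, E are collinear ∩ DE ⟂ BC]
4. E_y = -3/5  [B, C, E are collinear ∩ DE ⟂ BC]
   → E = (-9/5, -3/5)

C = (1, 5)
E = (-9/5, -3/5)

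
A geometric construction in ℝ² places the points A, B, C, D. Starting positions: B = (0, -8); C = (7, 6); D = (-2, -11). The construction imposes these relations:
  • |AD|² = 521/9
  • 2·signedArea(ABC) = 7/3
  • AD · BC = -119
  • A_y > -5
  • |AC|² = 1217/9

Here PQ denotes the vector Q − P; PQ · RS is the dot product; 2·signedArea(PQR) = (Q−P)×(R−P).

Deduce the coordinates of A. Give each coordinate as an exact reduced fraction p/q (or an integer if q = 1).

1. A_x = 5/3  [AD · BC = -119 ∩ 2·signedArea(ABC) = 7/3]
2. A_y = -13/3  [AD · BC = -119 ∩ 2·signedArea(ABC) = 7/3]
   → A = (5/3, -13/3)

A = (5/3, -13/3)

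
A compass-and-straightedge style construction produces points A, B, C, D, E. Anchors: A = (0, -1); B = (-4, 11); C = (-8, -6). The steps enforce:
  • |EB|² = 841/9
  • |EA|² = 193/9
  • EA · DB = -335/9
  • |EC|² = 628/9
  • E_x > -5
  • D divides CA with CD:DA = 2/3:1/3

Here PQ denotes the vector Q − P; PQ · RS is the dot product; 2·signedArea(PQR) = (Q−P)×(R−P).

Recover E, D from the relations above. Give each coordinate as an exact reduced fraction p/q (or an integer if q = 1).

D = (-8/3, -8/3)
E = (-4, 4/3)

1. D_x = -8/3  [D divides CA with CD:DA = 2/3:1/3]
2. D_y = -8/3  [D divides CA with CD:DA = 2/3:1/3]
   → D = (-8/3, -8/3)
3. E_x = -4  [line 4/3·x + -41/3·y + 212/9 = 0 ∩ |EC|² = 628/9]
4. E_y = 4/3  [line 4/3·x + -41/3·y + 212/9 = 0 ∩ |EC|² = 628/9]
   → E = (-4, 4/3)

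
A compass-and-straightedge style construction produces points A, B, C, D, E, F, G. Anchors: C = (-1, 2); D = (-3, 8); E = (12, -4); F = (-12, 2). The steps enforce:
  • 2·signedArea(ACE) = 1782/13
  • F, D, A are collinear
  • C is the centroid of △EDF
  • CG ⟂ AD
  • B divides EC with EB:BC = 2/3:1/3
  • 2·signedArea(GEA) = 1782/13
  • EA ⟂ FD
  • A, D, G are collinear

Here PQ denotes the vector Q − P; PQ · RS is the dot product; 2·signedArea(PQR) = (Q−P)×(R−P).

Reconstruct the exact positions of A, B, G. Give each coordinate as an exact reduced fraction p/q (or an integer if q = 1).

A = (24/13, 146/13)
B = (10/3, 0)
G = (-57/13, 92/13)

1. A_x = 24/13  [F, D, A are collinear ∩ EA ⟂ FD]
2. A_y = 146/13  [F, D, A are collinear ∩ EA ⟂ FD]
   → A = (24/13, 146/13)
3. B_x = 10/3  [B divides EC with EB:BC = 2/3:1/3]
4. B_y = 0  [B divides EC with EB:BC = 2/3:1/3]
   → B = (10/3, 0)
5. G_x = -57/13  [A, D, G are collinear ∩ CG ⟂ AD]
6. G_y = 92/13  [A, D, G are collinear ∩ CG ⟂ AD]
   → G = (-57/13, 92/13)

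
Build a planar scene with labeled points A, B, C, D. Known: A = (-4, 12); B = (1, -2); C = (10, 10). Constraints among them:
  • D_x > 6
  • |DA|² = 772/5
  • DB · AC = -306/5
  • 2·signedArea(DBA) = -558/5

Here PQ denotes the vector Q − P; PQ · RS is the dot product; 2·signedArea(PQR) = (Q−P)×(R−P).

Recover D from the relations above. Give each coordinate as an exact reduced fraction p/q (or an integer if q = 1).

D = (32/5, 26/5)

1. D_x = 32/5  [2·signedArea(DBA) = -558/5 ∩ DB · AC = -306/5]
2. D_y = 26/5  [2·signedArea(DBA) = -558/5 ∩ DB · AC = -306/5]
   → D = (32/5, 26/5)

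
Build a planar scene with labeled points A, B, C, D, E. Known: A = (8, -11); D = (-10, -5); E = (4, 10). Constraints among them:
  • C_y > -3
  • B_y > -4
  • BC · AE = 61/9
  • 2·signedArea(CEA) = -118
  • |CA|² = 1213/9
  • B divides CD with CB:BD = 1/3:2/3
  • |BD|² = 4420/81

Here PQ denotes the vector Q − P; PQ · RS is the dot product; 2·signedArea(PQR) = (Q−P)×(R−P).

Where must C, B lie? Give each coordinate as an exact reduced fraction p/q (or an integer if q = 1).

B = (-26/9, -3)
C = (2/3, -2)

1. C_x = 2/3  [line 21·x + 4·y + -6 = 0 ∩ |CA|² = 1213/9]
2. C_y = -2  [line 21·x + 4·y + -6 = 0 ∩ |CA|² = 1213/9]
   → C = (2/3, -2)
3. B_x = -26/9  [B divides CD with CB:BD = 1/3:2/3]
4. B_y = -3  [B divides CD with CB:BD = 1/3:2/3]
   → B = (-26/9, -3)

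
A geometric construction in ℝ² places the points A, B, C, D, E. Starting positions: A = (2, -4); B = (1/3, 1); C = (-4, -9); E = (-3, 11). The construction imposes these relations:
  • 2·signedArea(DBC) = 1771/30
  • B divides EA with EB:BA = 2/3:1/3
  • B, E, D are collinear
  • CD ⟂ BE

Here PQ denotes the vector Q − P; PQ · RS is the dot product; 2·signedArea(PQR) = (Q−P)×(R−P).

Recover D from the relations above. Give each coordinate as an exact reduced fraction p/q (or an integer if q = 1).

1. D_x = 29/10  [B, E, D are collinear ∩ CD ⟂ BE]
2. D_y = -67/10  [B, E, D are collinear ∩ CD ⟂ BE]
   → D = (29/10, -67/10)

D = (29/10, -67/10)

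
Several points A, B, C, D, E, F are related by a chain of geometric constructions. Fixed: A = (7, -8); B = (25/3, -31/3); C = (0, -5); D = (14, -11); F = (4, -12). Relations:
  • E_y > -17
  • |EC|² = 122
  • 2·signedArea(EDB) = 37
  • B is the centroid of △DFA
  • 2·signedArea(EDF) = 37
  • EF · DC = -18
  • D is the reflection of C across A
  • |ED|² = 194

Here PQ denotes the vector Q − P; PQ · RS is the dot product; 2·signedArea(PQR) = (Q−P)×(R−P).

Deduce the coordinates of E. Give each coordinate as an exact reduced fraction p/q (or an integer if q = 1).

E = (1, -16)

1. E_x = 1  [2·signedArea(EDF) = 37 ∩ EF · DC = -18]
2. E_y = -16  [2·signedArea(EDF) = 37 ∩ EF · DC = -18]
   → E = (1, -16)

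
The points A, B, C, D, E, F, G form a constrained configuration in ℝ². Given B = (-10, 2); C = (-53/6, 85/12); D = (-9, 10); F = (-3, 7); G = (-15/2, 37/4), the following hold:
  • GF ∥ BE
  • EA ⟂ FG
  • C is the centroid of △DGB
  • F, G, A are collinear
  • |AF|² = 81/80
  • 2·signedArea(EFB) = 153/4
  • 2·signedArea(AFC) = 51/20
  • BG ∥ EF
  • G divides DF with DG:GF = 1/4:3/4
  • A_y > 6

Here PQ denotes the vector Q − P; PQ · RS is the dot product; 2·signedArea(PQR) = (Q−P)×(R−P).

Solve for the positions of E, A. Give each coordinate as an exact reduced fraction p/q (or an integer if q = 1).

A = (-21/10, 131/20)
E = (-11/2, -1/4)

1. E_x = -11/2  [BG ∥ EF ∩ GF ∥ BE]
2. E_y = -1/4  [BG ∥ EF ∩ GF ∥ BE]
   → E = (-11/2, -1/4)
3. A_x = -21/10  [F, G, A are collinear ∩ EA ⟂ FG]
4. A_y = 131/20  [F, G, A are collinear ∩ EA ⟂ FG]
   → A = (-21/10, 131/20)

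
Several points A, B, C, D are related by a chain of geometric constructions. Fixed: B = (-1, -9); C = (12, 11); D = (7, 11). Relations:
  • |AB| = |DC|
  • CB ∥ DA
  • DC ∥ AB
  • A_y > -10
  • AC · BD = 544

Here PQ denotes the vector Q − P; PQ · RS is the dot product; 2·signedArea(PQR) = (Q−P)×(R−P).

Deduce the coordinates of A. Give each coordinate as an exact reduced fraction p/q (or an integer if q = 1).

A = (-6, -9)

1. A_x = -6  [DC ∥ AB ∩ CB ∥ DA]
2. A_y = -9  [DC ∥ AB ∩ CB ∥ DA]
   → A = (-6, -9)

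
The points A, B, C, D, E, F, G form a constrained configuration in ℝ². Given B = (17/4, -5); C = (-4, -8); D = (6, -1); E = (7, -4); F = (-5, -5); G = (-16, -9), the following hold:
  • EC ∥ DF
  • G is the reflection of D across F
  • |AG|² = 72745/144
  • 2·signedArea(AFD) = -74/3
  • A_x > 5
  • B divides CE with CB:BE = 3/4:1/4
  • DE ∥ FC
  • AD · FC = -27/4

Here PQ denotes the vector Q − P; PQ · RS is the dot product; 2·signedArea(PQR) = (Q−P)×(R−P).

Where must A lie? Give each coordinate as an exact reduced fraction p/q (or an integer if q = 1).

A = (23/4, -10/3)

1. A_x = 23/4  [AD · FC = -27/4 ∩ 2·signedArea(AFD) = -74/3]
2. A_y = -10/3  [AD · FC = -27/4 ∩ 2·signedArea(AFD) = -74/3]
   → A = (23/4, -10/3)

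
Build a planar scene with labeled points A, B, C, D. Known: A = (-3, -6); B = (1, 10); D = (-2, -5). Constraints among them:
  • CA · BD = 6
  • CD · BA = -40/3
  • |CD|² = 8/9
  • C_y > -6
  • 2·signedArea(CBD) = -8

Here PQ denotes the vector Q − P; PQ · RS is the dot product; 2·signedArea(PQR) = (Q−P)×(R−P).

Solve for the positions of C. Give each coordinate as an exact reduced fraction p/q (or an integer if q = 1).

1. C_x = -8/3  [CD · BA = -40/3 ∩ CA · BD = 6]
2. C_y = -17/3  [CD · BA = -40/3 ∩ CA · BD = 6]
   → C = (-8/3, -17/3)

C = (-8/3, -17/3)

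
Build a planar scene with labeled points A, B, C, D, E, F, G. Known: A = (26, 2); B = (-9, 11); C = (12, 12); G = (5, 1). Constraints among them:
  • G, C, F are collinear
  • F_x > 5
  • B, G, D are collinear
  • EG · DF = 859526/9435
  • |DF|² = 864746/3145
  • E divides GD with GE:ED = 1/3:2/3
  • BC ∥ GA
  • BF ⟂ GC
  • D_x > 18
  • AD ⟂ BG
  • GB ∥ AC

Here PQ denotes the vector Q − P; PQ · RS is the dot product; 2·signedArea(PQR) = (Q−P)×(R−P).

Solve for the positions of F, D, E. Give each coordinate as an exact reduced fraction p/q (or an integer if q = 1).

D = (682/37, -318/37)
E = (1052/111, -244/111)
F = (467/85, 151/85)

1. F_x = 467/85  [G, C, F are collinear ∩ BF ⟂ GC]
2. F_y = 151/85  [G, C, F are collinear ∩ BF ⟂ GC]
   → F = (467/85, 151/85)
3. D_x = 682/37  [B, G, D are collinear ∩ AD ⟂ BG]
4. D_y = -318/37  [B, G, D are collinear ∩ AD ⟂ BG]
   → D = (682/37, -318/37)
5. E_x = 1052/111  [E divides GD with GE:ED = 1/3:2/3]
6. E_y = -244/111  [E divides GD with GE:ED = 1/3:2/3]
   → E = (1052/111, -244/111)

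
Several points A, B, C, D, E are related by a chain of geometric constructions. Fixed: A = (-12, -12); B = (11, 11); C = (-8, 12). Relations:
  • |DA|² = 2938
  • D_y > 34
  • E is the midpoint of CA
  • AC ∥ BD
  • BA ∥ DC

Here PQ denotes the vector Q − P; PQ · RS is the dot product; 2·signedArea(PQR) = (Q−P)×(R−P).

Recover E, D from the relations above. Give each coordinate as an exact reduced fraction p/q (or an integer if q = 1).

D = (15, 35)
E = (-10, 0)

1. E_x = -10  [E is the midpoint of CA]
2. E_y = 0  [E is the midpoint of CA]
   → E = (-10, 0)
3. D_x = 15  [BA ∥ DC ∩ AC ∥ BD]
4. D_y = 35  [BA ∥ DC ∩ AC ∥ BD]
   → D = (15, 35)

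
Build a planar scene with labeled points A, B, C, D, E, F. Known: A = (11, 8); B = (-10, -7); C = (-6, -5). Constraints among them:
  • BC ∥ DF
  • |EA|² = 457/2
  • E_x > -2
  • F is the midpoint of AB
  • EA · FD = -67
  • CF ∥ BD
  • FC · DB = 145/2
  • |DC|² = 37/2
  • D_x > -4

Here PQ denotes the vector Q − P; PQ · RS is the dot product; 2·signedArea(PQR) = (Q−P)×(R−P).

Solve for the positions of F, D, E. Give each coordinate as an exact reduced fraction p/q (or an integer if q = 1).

1. F_x = 1/2  [F is the midpoint of AB]
2. F_y = 1/2  [F is the midpoint of AB]
   → F = (1/2, 1/2)
3. D_x = -7/2  [BC ∥ DF ∩ CF ∥ BD]
4. D_y = -3/2  [BC ∥ DF ∩ CF ∥ BD]
   → D = (-7/2, -3/2)
5. E_x = -3/2  [line 4·x + 2·y + 7 = 0 ∩ |EA|² = 457/2]
6. E_y = -1/2  [line 4·x + 2·y + 7 = 0 ∩ |EA|² = 457/2]
   → E = (-3/2, -1/2)

D = (-7/2, -3/2)
E = (-3/2, -1/2)
F = (1/2, 1/2)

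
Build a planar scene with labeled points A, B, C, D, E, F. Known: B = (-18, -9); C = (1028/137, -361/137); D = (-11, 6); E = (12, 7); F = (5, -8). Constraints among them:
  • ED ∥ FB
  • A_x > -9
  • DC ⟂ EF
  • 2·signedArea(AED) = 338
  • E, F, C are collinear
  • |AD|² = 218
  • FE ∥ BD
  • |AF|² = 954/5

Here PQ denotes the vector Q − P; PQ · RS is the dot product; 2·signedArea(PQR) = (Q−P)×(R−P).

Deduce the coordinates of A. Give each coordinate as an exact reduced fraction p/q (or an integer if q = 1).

A = (-44/5, -43/5)

1. A_x = -44/5  [line 1·x + -23·y + -189 = 0 ∩ |AD|² = 218]
2. A_y = -43/5  [line 1·x + -23·y + -189 = 0 ∩ |AD|² = 218]
   → A = (-44/5, -43/5)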